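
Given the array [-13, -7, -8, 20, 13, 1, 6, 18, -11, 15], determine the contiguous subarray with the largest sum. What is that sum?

Using Kadane's algorithm on [-13, -7, -8, 20, 13, 1, 6, 18, -11, 15]:

Scanning through the array:
Position 1 (value -7): max_ending_here = -7, max_so_far = -7
Position 2 (value -8): max_ending_here = -8, max_so_far = -7
Position 3 (value 20): max_ending_here = 20, max_so_far = 20
Position 4 (value 13): max_ending_here = 33, max_so_far = 33
Position 5 (value 1): max_ending_here = 34, max_so_far = 34
Position 6 (value 6): max_ending_here = 40, max_so_far = 40
Position 7 (value 18): max_ending_here = 58, max_so_far = 58
Position 8 (value -11): max_ending_here = 47, max_so_far = 58
Position 9 (value 15): max_ending_here = 62, max_so_far = 62

Maximum subarray: [20, 13, 1, 6, 18, -11, 15]
Maximum sum: 62

The maximum subarray is [20, 13, 1, 6, 18, -11, 15] with sum 62. This subarray runs from index 3 to index 9.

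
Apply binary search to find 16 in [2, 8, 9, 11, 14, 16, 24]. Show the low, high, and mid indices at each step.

Binary search for 16 in [2, 8, 9, 11, 14, 16, 24]:

lo=0, hi=6, mid=3, arr[mid]=11 -> 11 < 16, search right half
lo=4, hi=6, mid=5, arr[mid]=16 -> Found target at index 5!

Binary search finds 16 at index 5 after 2 comparisons. The search repeatedly halves the search space by comparing with the middle element.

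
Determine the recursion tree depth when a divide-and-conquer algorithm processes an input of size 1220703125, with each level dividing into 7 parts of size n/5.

For divide and conquer with division factor 5:

Problem sizes at each level:
Level 0: 1220703125
Level 1: 244140625
Level 2: 48828125
Level 3: 9765625
Level 4: 1953125
Level 5: 390625
Level 6: 78125
Level 7: 15625
Level 8: 3125
Level 9: 625
Level 10: 125
Level 11: 25
Level 12: 5
Level 13: 1

The root is level 0 and the size-1 base case is level 13 (the tree spans levels 0 through 13, i.e. 14 levels counting the root), so the depth is the number of divisions: log_5(1220703125) = 13

The recursion tree depth is log_5(1220703125) = 13. At each level, the problem size is divided by 5, so it takes 13 divisions to reduce to a base case of size 1. The algorithm makes 7 recursive calls at each level.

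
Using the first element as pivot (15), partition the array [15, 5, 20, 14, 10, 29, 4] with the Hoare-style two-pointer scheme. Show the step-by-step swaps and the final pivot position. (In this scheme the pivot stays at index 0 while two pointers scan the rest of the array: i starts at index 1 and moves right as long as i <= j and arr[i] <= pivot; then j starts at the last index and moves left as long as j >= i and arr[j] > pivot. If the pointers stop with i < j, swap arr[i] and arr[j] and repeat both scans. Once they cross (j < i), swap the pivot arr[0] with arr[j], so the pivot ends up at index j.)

Hoare-style two-pointer partition with pivot = 15:

Initial array: [15, 5, 20, 14, 10, 29, 4]

Pointers start at i = 1, j = 6.
i stops at index 2 (arr[2]=20 > 15), j stops at index 6 (arr[6]=4 <= 15): swap arr[2] and arr[6], array becomes [15, 5, 4, 14, 10, 29, 20]
i ends at 5, j ends at 4: the pointers have crossed (j < i), so scanning stops.

Swap pivot arr[0] with arr[4] to place pivot at position 4: [10, 5, 4, 14, 15, 29, 20]
Pivot position: 4

After partitioning with pivot 15, the array becomes [10, 5, 4, 14, 15, 29, 20]. The pivot is placed at index 4. All elements to the left of the pivot are <= 15, and all elements to the right are > 15.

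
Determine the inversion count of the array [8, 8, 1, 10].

Finding inversions in [8, 8, 1, 10]:

(0, 2): arr[0]=8 > arr[2]=1
(1, 2): arr[1]=8 > arr[2]=1

Total inversions: 2

The array has 2 inversion(s): (0,2), (1,2). Each pair (i,j) satisfies i < j and arr[i] > arr[j].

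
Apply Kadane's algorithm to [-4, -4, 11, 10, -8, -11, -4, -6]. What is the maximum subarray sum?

Using Kadane's algorithm on [-4, -4, 11, 10, -8, -11, -4, -6]:

Scanning through the array:
Position 1 (value -4): max_ending_here = -4, max_so_far = -4
Position 2 (value 11): max_ending_here = 11, max_so_far = 11
Position 3 (value 10): max_ending_here = 21, max_so_far = 21
Position 4 (value -8): max_ending_here = 13, max_so_far = 21
Position 5 (value -11): max_ending_here = 2, max_so_far = 21
Position 6 (value -4): max_ending_here = -2, max_so_far = 21
Position 7 (value -6): max_ending_here = -6, max_so_far = 21

Maximum subarray: [11, 10]
Maximum sum: 21

The maximum subarray is [11, 10] with sum 21. This subarray runs from index 2 to index 3.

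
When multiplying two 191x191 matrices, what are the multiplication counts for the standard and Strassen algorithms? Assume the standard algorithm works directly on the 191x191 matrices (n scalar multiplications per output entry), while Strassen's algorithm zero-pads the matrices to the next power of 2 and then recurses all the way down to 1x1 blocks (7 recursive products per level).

Matrix multiplication for 191x191 matrices:

Strassen's algorithm requires power-of-2 dimensions. Pad 191x191 to 256x256 (next power of 2).

Standard algorithm: 191^3 = 6967871 multiplications
Strassen's algorithm: 7^(log2(256)) = 7^8 = 5764801 multiplications
Savings: 6967871 - 5764801 = 1203070 multiplications

Standard: 6967871 multiplications (191^3). Strassen: 5764801 multiplications (7^8, after padding to 256x256). Strassen reduces 8 recursive multiplications to 7 at each level.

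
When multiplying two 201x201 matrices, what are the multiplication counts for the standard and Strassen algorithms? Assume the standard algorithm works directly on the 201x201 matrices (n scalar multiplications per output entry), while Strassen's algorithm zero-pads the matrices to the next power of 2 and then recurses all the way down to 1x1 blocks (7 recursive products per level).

Matrix multiplication for 201x201 matrices:

Strassen's algorithm requires power-of-2 dimensions. Pad 201x201 to 256x256 (next power of 2).

Standard algorithm: 201^3 = 8120601 multiplications
Strassen's algorithm: 7^(log2(256)) = 7^8 = 5764801 multiplications
Savings: 8120601 - 5764801 = 2355800 multiplications

Standard: 8120601 multiplications (201^3). Strassen: 5764801 multiplications (7^8, after padding to 256x256). Strassen reduces 8 recursive multiplications to 7 at each level.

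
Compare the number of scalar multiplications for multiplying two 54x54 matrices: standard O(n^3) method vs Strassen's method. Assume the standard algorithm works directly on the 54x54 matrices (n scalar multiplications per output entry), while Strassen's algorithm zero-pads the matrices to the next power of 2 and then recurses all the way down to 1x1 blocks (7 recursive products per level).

Matrix multiplication for 54x54 matrices:

Strassen's algorithm requires power-of-2 dimensions. Pad 54x54 to 64x64 (next power of 2).

Standard algorithm: 54^3 = 157464 multiplications
Strassen's algorithm: 7^(log2(64)) = 7^6 = 117649 multiplications
Savings: 157464 - 117649 = 39815 multiplications

Standard: 157464 multiplications (54^3). Strassen: 117649 multiplications (7^6, after padding to 64x64). Strassen reduces 8 recursive multiplications to 7 at each level.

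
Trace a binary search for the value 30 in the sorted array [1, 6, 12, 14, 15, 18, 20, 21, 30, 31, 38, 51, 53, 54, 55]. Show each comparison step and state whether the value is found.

Binary search for 30 in [1, 6, 12, 14, 15, 18, 20, 21, 30, 31, 38, 51, 53, 54, 55]:

lo=0, hi=14, mid=7, arr[mid]=21 -> 21 < 30, search right half
lo=8, hi=14, mid=11, arr[mid]=51 -> 51 > 30, search left half
lo=8, hi=10, mid=9, arr[mid]=31 -> 31 > 30, search left half
lo=8, hi=8, mid=8, arr[mid]=30 -> Found target at index 8!

Binary search finds 30 at index 8 after 4 comparisons. The search repeatedly halves the search space by comparing with the middle element.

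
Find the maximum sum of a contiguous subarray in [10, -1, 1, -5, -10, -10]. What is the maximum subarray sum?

Using Kadane's algorithm on [10, -1, 1, -5, -10, -10]:

Scanning through the array:
Position 1 (value -1): max_ending_here = 9, max_so_far = 10
Position 2 (value 1): max_ending_here = 10, max_so_far = 10
Position 3 (value -5): max_ending_here = 5, max_so_far = 10
Position 4 (value -10): max_ending_here = -5, max_so_far = 10
Position 5 (value -10): max_ending_here = -10, max_so_far = 10

Maximum subarray: [10]
Maximum sum: 10

The maximum subarray is [10] with sum 10. This subarray runs from index 0 to index 0.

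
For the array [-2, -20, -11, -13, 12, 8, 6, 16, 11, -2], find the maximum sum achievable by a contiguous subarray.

Using Kadane's algorithm on [-2, -20, -11, -13, 12, 8, 6, 16, 11, -2]:

Scanning through the array:
Position 1 (value -20): max_ending_here = -20, max_so_far = -2
Position 2 (value -11): max_ending_here = -11, max_so_far = -2
Position 3 (value -13): max_ending_here = -13, max_so_far = -2
Position 4 (value 12): max_ending_here = 12, max_so_far = 12
Position 5 (value 8): max_ending_here = 20, max_so_far = 20
Position 6 (value 6): max_ending_here = 26, max_so_far = 26
Position 7 (value 16): max_ending_here = 42, max_so_far = 42
Position 8 (value 11): max_ending_here = 53, max_so_far = 53
Position 9 (value -2): max_ending_here = 51, max_so_far = 53

Maximum subarray: [12, 8, 6, 16, 11]
Maximum sum: 53

The maximum subarray is [12, 8, 6, 16, 11] with sum 53. This subarray runs from index 4 to index 8.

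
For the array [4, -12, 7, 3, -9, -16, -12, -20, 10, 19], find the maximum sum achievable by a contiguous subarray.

Using Kadane's algorithm on [4, -12, 7, 3, -9, -16, -12, -20, 10, 19]:

Scanning through the array:
Position 1 (value -12): max_ending_here = -8, max_so_far = 4
Position 2 (value 7): max_ending_here = 7, max_so_far = 7
Position 3 (value 3): max_ending_here = 10, max_so_far = 10
Position 4 (value -9): max_ending_here = 1, max_so_far = 10
Position 5 (value -16): max_ending_here = -15, max_so_far = 10
Position 6 (value -12): max_ending_here = -12, max_so_far = 10
Position 7 (value -20): max_ending_here = -20, max_so_far = 10
Position 8 (value 10): max_ending_here = 10, max_so_far = 10
Position 9 (value 19): max_ending_here = 29, max_so_far = 29

Maximum subarray: [10, 19]
Maximum sum: 29

The maximum subarray is [10, 19] with sum 29. This subarray runs from index 8 to index 9.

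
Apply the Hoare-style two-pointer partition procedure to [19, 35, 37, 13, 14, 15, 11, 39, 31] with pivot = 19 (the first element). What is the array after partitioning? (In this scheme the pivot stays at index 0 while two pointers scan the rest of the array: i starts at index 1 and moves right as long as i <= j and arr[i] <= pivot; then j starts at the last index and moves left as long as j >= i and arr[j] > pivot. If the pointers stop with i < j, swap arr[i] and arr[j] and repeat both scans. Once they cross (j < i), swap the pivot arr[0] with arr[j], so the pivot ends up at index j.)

Hoare-style two-pointer partition with pivot = 19:

Initial array: [19, 35, 37, 13, 14, 15, 11, 39, 31]

Pointers start at i = 1, j = 8.
i stops at index 1 (arr[1]=35 > 19), j stops at index 6 (arr[6]=11 <= 19): swap arr[1] and arr[6], array becomes [19, 11, 37, 13, 14, 15, 35, 39, 31]
i stops at index 2 (arr[2]=37 > 19), j stops at index 5 (arr[5]=15 <= 19): swap arr[2] and arr[5], array becomes [19, 11, 15, 13, 14, 37, 35, 39, 31]
i ends at 5, j ends at 4: the pointers have crossed (j < i), so scanning stops.

Swap pivot arr[0] with arr[4] to place pivot at position 4: [14, 11, 15, 13, 19, 37, 35, 39, 31]
Pivot position: 4

After partitioning with pivot 19, the array becomes [14, 11, 15, 13, 19, 37, 35, 39, 31]. The pivot is placed at index 4. All elements to the left of the pivot are <= 19, and all elements to the right are > 19.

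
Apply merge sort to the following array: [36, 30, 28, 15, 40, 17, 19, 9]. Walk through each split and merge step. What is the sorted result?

Merge sort trace:

Split: [36, 30, 28, 15, 40, 17, 19, 9] -> [36, 30, 28, 15] and [40, 17, 19, 9]
  Split: [36, 30, 28, 15] -> [36, 30] and [28, 15]
    Split: [36, 30] -> [36] and [30]
    Merge: [36] + [30] -> [30, 36]
    Split: [28, 15] -> [28] and [15]
    Merge: [28] + [15] -> [15, 28]
  Merge: [30, 36] + [15, 28] -> [15, 28, 30, 36]
  Split: [40, 17, 19, 9] -> [40, 17] and [19, 9]
    Split: [40, 17] -> [40] and [17]
    Merge: [40] + [17] -> [17, 40]
    Split: [19, 9] -> [19] and [9]
    Merge: [19] + [9] -> [9, 19]
  Merge: [17, 40] + [9, 19] -> [9, 17, 19, 40]
Merge: [15, 28, 30, 36] + [9, 17, 19, 40] -> [9, 15, 17, 19, 28, 30, 36, 40]

Final sorted array: [9, 15, 17, 19, 28, 30, 36, 40]

The merge sort proceeds by recursively splitting the array and merging sorted halves.
After all merges, the sorted array is [9, 15, 17, 19, 28, 30, 36, 40].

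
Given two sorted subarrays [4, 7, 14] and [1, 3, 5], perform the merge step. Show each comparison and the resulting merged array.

Merging process:

Compare 4 vs 1: take 1 from right. Merged: [1]
Compare 4 vs 3: take 3 from right. Merged: [1, 3]
Compare 4 vs 5: take 4 from left. Merged: [1, 3, 4]
Compare 7 vs 5: take 5 from right. Merged: [1, 3, 4, 5]
Append remaining from left: [7, 14]. Merged: [1, 3, 4, 5, 7, 14]

Final merged array: [1, 3, 4, 5, 7, 14]
Total comparisons: 4

The merged array is [1, 3, 4, 5, 7, 14], requiring 4 comparisons. The merge step runs in O(n) time where n is the total number of elements.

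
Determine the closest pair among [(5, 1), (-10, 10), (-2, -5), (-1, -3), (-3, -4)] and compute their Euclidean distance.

Computing all pairwise distances among 5 points:

d((5, 1), (-10, 10)) = 17.4929
d((5, 1), (-2, -5)) = 9.2195
d((5, 1), (-1, -3)) = 7.2111
d((5, 1), (-3, -4)) = 9.434
d((-10, 10), (-2, -5)) = 17.0
d((-10, 10), (-1, -3)) = 15.8114
d((-10, 10), (-3, -4)) = 15.6525
d((-2, -5), (-1, -3)) = 2.2361
d((-2, -5), (-3, -4)) = 1.4142 <-- minimum
d((-1, -3), (-3, -4)) = 2.2361

Closest pair: (-2, -5) and (-3, -4) with distance 1.4142

The closest pair is (-2, -5) and (-3, -4) with Euclidean distance 1.4142. For 5 points, brute-force pairwise comparison is shown above. For large n, the divide-and-conquer algorithm (sort by x, recurse on halves, check the dividing strip) achieves O(n log n).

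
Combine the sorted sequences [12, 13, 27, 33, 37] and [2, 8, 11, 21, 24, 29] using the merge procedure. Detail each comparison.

Merging process:

Compare 12 vs 2: take 2 from right. Merged: [2]
Compare 12 vs 8: take 8 from right. Merged: [2, 8]
Compare 12 vs 11: take 11 from right. Merged: [2, 8, 11]
Compare 12 vs 21: take 12 from left. Merged: [2, 8, 11, 12]
Compare 13 vs 21: take 13 from left. Merged: [2, 8, 11, 12, 13]
Compare 27 vs 21: take 21 from right. Merged: [2, 8, 11, 12, 13, 21]
Compare 27 vs 24: take 24 from right. Merged: [2, 8, 11, 12, 13, 21, 24]
Compare 27 vs 29: take 27 from left. Merged: [2, 8, 11, 12, 13, 21, 24, 27]
Compare 33 vs 29: take 29 from right. Merged: [2, 8, 11, 12, 13, 21, 24, 27, 29]
Append remaining from left: [33, 37]. Merged: [2, 8, 11, 12, 13, 21, 24, 27, 29, 33, 37]

Final merged array: [2, 8, 11, 12, 13, 21, 24, 27, 29, 33, 37]
Total comparisons: 9

The merged array is [2, 8, 11, 12, 13, 21, 24, 27, 29, 33, 37], requiring 9 comparisons. The merge step runs in O(n) time where n is the total number of elements.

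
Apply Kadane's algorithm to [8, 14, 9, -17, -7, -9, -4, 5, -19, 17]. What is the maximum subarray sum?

Using Kadane's algorithm on [8, 14, 9, -17, -7, -9, -4, 5, -19, 17]:

Scanning through the array:
Position 1 (value 14): max_ending_here = 22, max_so_far = 22
Position 2 (value 9): max_ending_here = 31, max_so_far = 31
Position 3 (value -17): max_ending_here = 14, max_so_far = 31
Position 4 (value -7): max_ending_here = 7, max_so_far = 31
Position 5 (value -9): max_ending_here = -2, max_so_far = 31
Position 6 (value -4): max_ending_here = -4, max_so_far = 31
Position 7 (value 5): max_ending_here = 5, max_so_far = 31
Position 8 (value -19): max_ending_here = -14, max_so_far = 31
Position 9 (value 17): max_ending_here = 17, max_so_far = 31

Maximum subarray: [8, 14, 9]
Maximum sum: 31

The maximum subarray is [8, 14, 9] with sum 31. This subarray runs from index 0 to index 2.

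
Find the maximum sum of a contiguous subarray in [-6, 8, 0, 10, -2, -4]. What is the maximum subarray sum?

Using Kadane's algorithm on [-6, 8, 0, 10, -2, -4]:

Scanning through the array:
Position 1 (value 8): max_ending_here = 8, max_so_far = 8
Position 2 (value 0): max_ending_here = 8, max_so_far = 8
Position 3 (value 10): max_ending_here = 18, max_so_far = 18
Position 4 (value -2): max_ending_here = 16, max_so_far = 18
Position 5 (value -4): max_ending_here = 12, max_so_far = 18

Maximum subarray: [8, 0, 10]
Maximum sum: 18

The maximum subarray is [8, 0, 10] with sum 18. This subarray runs from index 1 to index 3.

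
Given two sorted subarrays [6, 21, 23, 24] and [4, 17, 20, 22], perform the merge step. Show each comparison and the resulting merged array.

Merging process:

Compare 6 vs 4: take 4 from right. Merged: [4]
Compare 6 vs 17: take 6 from left. Merged: [4, 6]
Compare 21 vs 17: take 17 from right. Merged: [4, 6, 17]
Compare 21 vs 20: take 20 from right. Merged: [4, 6, 17, 20]
Compare 21 vs 22: take 21 from left. Merged: [4, 6, 17, 20, 21]
Compare 23 vs 22: take 22 from right. Merged: [4, 6, 17, 20, 21, 22]
Append remaining from left: [23, 24]. Merged: [4, 6, 17, 20, 21, 22, 23, 24]

Final merged array: [4, 6, 17, 20, 21, 22, 23, 24]
Total comparisons: 6

The merged array is [4, 6, 17, 20, 21, 22, 23, 24], requiring 6 comparisons. The merge step runs in O(n) time where n is the total number of elements.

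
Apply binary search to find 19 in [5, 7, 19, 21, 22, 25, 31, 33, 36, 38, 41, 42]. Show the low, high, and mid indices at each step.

Binary search for 19 in [5, 7, 19, 21, 22, 25, 31, 33, 36, 38, 41, 42]:

lo=0, hi=11, mid=5, arr[mid]=25 -> 25 > 19, search left half
lo=0, hi=4, mid=2, arr[mid]=19 -> Found target at index 2!

Binary search finds 19 at index 2 after 2 comparisons. The search repeatedly halves the search space by comparing with the middle element.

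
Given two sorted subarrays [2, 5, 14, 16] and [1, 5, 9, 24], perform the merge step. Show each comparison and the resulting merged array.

Merging process:

Compare 2 vs 1: take 1 from right. Merged: [1]
Compare 2 vs 5: take 2 from left. Merged: [1, 2]
Compare 5 vs 5: take 5 from left. Merged: [1, 2, 5]
Compare 14 vs 5: take 5 from right. Merged: [1, 2, 5, 5]
Compare 14 vs 9: take 9 from right. Merged: [1, 2, 5, 5, 9]
Compare 14 vs 24: take 14 from left. Merged: [1, 2, 5, 5, 9, 14]
Compare 16 vs 24: take 16 from left. Merged: [1, 2, 5, 5, 9, 14, 16]
Append remaining from right: [24]. Merged: [1, 2, 5, 5, 9, 14, 16, 24]

Final merged array: [1, 2, 5, 5, 9, 14, 16, 24]
Total comparisons: 7

The merged array is [1, 2, 5, 5, 9, 14, 16, 24], requiring 7 comparisons. The merge step runs in O(n) time where n is the total number of elements.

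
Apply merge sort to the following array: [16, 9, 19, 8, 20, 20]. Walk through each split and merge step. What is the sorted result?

Merge sort trace:

Split: [16, 9, 19, 8, 20, 20] -> [16, 9, 19] and [8, 20, 20]
  Split: [16, 9, 19] -> [16] and [9, 19]
    Split: [9, 19] -> [9] and [19]
    Merge: [9] + [19] -> [9, 19]
  Merge: [16] + [9, 19] -> [9, 16, 19]
  Split: [8, 20, 20] -> [8] and [20, 20]
    Split: [20, 20] -> [20] and [20]
    Merge: [20] + [20] -> [20, 20]
  Merge: [8] + [20, 20] -> [8, 20, 20]
Merge: [9, 16, 19] + [8, 20, 20] -> [8, 9, 16, 19, 20, 20]

Final sorted array: [8, 9, 16, 19, 20, 20]

The merge sort proceeds by recursively splitting the array and merging sorted halves.
After all merges, the sorted array is [8, 9, 16, 19, 20, 20].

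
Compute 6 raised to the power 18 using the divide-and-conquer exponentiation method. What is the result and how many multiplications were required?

Computing 6^18 by squaring (build up from 6^1; each line after the first costs one multiplication):

6^1 = 6
6^2 = (6^1)^2 = 6^2 = 36
6^4 = (6^2)^2 = 36^2 = 1296
6^8 = (6^4)^2 = 1296^2 = 1679616
6^9 = 6 * 6^8 = 6 * 1679616 = 10077696
6^18 = (6^9)^2 = 10077696^2 = 101559956668416

Result: 101559956668416
Multiplications needed: 5 (5 lines after 6^1)

6^18 = 101559956668416. Using exponentiation by squaring, this requires 5 multiplications. The key idea: if the exponent is even, square the half-power; if odd, multiply by the base once.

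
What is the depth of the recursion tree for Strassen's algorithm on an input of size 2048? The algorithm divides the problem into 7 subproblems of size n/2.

For divide and conquer with division factor 2:

Problem sizes at each level:
Level 0: 2048
Level 1: 1024
Level 2: 512
Level 3: 256
Level 4: 128
Level 5: 64
Level 6: 32
Level 7: 16
Level 8: 8
Level 9: 4
Level 10: 2
Level 11: 1

The root is level 0 and the size-1 base case is level 11 (the tree spans levels 0 through 11, i.e. 12 levels counting the root), so the depth is the number of divisions: log_2(2048) = 11

The recursion tree depth is log_2(2048) = 11. At each level, the problem size is divided by 2, so it takes 11 divisions to reduce to a base case of size 1. The algorithm makes 7 recursive calls at each level.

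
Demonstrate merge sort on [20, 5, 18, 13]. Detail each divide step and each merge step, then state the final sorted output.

Merge sort trace:

Split: [20, 5, 18, 13] -> [20, 5] and [18, 13]
  Split: [20, 5] -> [20] and [5]
  Merge: [20] + [5] -> [5, 20]
  Split: [18, 13] -> [18] and [13]
  Merge: [18] + [13] -> [13, 18]
Merge: [5, 20] + [13, 18] -> [5, 13, 18, 20]

Final sorted array: [5, 13, 18, 20]

The merge sort proceeds by recursively splitting the array and merging sorted halves.
After all merges, the sorted array is [5, 13, 18, 20].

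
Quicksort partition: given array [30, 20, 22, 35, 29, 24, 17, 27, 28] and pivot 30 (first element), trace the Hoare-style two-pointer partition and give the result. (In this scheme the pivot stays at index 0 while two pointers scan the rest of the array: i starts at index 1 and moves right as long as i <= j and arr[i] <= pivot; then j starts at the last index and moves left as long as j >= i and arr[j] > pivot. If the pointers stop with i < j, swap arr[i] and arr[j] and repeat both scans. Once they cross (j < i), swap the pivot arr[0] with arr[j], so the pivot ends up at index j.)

Hoare-style two-pointer partition with pivot = 30:

Initial array: [30, 20, 22, 35, 29, 24, 17, 27, 28]

Pointers start at i = 1, j = 8.
i stops at index 3 (arr[3]=35 > 30), j stops at index 8 (arr[8]=28 <= 30): swap arr[3] and arr[8], array becomes [30, 20, 22, 28, 29, 24, 17, 27, 35]
i ends at 8, j ends at 7: the pointers have crossed (j < i), so scanning stops.

Swap pivot arr[0] with arr[7] to place pivot at position 7: [27, 20, 22, 28, 29, 24, 17, 30, 35]
Pivot position: 7

After partitioning with pivot 30, the array becomes [27, 20, 22, 28, 29, 24, 17, 30, 35]. The pivot is placed at index 7. All elements to the left of the pivot are <= 30, and all elements to the right are > 30.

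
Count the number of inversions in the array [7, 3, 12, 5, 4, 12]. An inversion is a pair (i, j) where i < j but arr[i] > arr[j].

Finding inversions in [7, 3, 12, 5, 4, 12]:

(0, 1): arr[0]=7 > arr[1]=3
(0, 3): arr[0]=7 > arr[3]=5
(0, 4): arr[0]=7 > arr[4]=4
(2, 3): arr[2]=12 > arr[3]=5
(2, 4): arr[2]=12 > arr[4]=4
(3, 4): arr[3]=5 > arr[4]=4

Total inversions: 6

The array has 6 inversion(s): (0,1), (0,3), (0,4), (2,3), (2,4), (3,4). Each pair (i,j) satisfies i < j and arr[i] > arr[j].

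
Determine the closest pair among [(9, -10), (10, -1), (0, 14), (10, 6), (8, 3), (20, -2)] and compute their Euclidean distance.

Computing all pairwise distances among 6 points:

d((9, -10), (10, -1)) = 9.0554
d((9, -10), (0, 14)) = 25.632
d((9, -10), (10, 6)) = 16.0312
d((9, -10), (8, 3)) = 13.0384
d((9, -10), (20, -2)) = 13.6015
d((10, -1), (0, 14)) = 18.0278
d((10, -1), (10, 6)) = 7.0
d((10, -1), (8, 3)) = 4.4721
d((10, -1), (20, -2)) = 10.0499
d((0, 14), (10, 6)) = 12.8062
d((0, 14), (8, 3)) = 13.6015
d((0, 14), (20, -2)) = 25.6125
d((10, 6), (8, 3)) = 3.6056 <-- minimum
d((10, 6), (20, -2)) = 12.8062
d((8, 3), (20, -2)) = 13.0

Closest pair: (10, 6) and (8, 3) with distance 3.6056

The closest pair is (10, 6) and (8, 3) with Euclidean distance 3.6056. For 6 points, brute-force pairwise comparison is shown above. For large n, the divide-and-conquer algorithm (sort by x, recurse on halves, check the dividing strip) achieves O(n log n).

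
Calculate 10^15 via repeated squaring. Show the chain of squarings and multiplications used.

Computing 10^15 by squaring (build up from 10^1; each line after the first costs one multiplication):

10^1 = 10
10^2 = (10^1)^2 = 10^2 = 100
10^3 = 10 * 10^2 = 10 * 100 = 1000
10^6 = (10^3)^2 = 1000^2 = 1000000
10^7 = 10 * 10^6 = 10 * 1000000 = 10000000
10^14 = (10^7)^2 = 10000000^2 = 100000000000000
10^15 = 10 * 10^14 = 10 * 100000000000000 = 1000000000000000

Result: 1000000000000000
Multiplications needed: 6 (6 lines after 10^1)

10^15 = 1000000000000000. Using exponentiation by squaring, this requires 6 multiplications. The key idea: if the exponent is even, square the half-power; if odd, multiply by the base once.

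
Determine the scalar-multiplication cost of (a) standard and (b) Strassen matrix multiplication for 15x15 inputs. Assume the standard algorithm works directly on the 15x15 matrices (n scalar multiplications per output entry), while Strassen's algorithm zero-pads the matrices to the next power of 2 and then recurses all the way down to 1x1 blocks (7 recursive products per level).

Matrix multiplication for 15x15 matrices:

Strassen's algorithm requires power-of-2 dimensions. Pad 15x15 to 16x16 (next power of 2).

Standard algorithm: 15^3 = 3375 multiplications
Strassen's algorithm: 7^(log2(16)) = 7^4 = 2401 multiplications
Savings: 3375 - 2401 = 974 multiplications

Standard: 3375 multiplications (15^3). Strassen: 2401 multiplications (7^4, after padding to 16x16). Strassen reduces 8 recursive multiplications to 7 at each level.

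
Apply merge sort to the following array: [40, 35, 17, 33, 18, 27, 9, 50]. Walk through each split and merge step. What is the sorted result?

Merge sort trace:

Split: [40, 35, 17, 33, 18, 27, 9, 50] -> [40, 35, 17, 33] and [18, 27, 9, 50]
  Split: [40, 35, 17, 33] -> [40, 35] and [17, 33]
    Split: [40, 35] -> [40] and [35]
    Merge: [40] + [35] -> [35, 40]
    Split: [17, 33] -> [17] and [33]
    Merge: [17] + [33] -> [17, 33]
  Merge: [35, 40] + [17, 33] -> [17, 33, 35, 40]
  Split: [18, 27, 9, 50] -> [18, 27] and [9, 50]
    Split: [18, 27] -> [18] and [27]
    Merge: [18] + [27] -> [18, 27]
    Split: [9, 50] -> [9] and [50]
    Merge: [9] + [50] -> [9, 50]
  Merge: [18, 27] + [9, 50] -> [9, 18, 27, 50]
Merge: [17, 33, 35, 40] + [9, 18, 27, 50] -> [9, 17, 18, 27, 33, 35, 40, 50]

Final sorted array: [9, 17, 18, 27, 33, 35, 40, 50]

The merge sort proceeds by recursively splitting the array and merging sorted halves.
After all merges, the sorted array is [9, 17, 18, 27, 33, 35, 40, 50].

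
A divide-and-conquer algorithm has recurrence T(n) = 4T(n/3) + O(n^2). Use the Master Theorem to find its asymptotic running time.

Master Theorem for T(n) = 4T(n/3) + O(n^2):

a = 4, b = 3, c = 2
log_b(a) = log_3(4) = 1.2619

Case 3: c = 2 > log_3(4) = 1.2619
T(n) = O(n^2) = O(n^2)

For T(n) = 4T(n/3) + O(n^2): log_3(4) = 1.2619. This is Case 3 of the Master Theorem (c > log_b(a), work dominated by root), giving O(n^2).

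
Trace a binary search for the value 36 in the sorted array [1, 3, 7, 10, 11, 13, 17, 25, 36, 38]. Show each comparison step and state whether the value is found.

Binary search for 36 in [1, 3, 7, 10, 11, 13, 17, 25, 36, 38]:

lo=0, hi=9, mid=4, arr[mid]=11 -> 11 < 36, search right half
lo=5, hi=9, mid=7, arr[mid]=25 -> 25 < 36, search right half
lo=8, hi=9, mid=8, arr[mid]=36 -> Found target at index 8!

Binary search finds 36 at index 8 after 3 comparisons. The search repeatedly halves the search space by comparing with the middle element.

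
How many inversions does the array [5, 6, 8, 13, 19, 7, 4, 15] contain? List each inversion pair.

Finding inversions in [5, 6, 8, 13, 19, 7, 4, 15]:

(0, 6): arr[0]=5 > arr[6]=4
(1, 6): arr[1]=6 > arr[6]=4
(2, 5): arr[2]=8 > arr[5]=7
(2, 6): arr[2]=8 > arr[6]=4
(3, 5): arr[3]=13 > arr[5]=7
(3, 6): arr[3]=13 > arr[6]=4
(4, 5): arr[4]=19 > arr[5]=7
(4, 6): arr[4]=19 > arr[6]=4
(4, 7): arr[4]=19 > arr[7]=15
(5, 6): arr[5]=7 > arr[6]=4

Total inversions: 10

The array has 10 inversion(s): (0,6), (1,6), (2,5), (2,6), (3,5), (3,6), (4,5), (4,6), (4,7), (5,6). Each pair (i,j) satisfies i < j and arr[i] > arr[j].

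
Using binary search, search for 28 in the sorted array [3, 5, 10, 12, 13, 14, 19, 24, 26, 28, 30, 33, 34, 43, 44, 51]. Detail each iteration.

Binary search for 28 in [3, 5, 10, 12, 13, 14, 19, 24, 26, 28, 30, 33, 34, 43, 44, 51]:

lo=0, hi=15, mid=7, arr[mid]=24 -> 24 < 28, search right half
lo=8, hi=15, mid=11, arr[mid]=33 -> 33 > 28, search left half
lo=8, hi=10, mid=9, arr[mid]=28 -> Found target at index 9!

Binary search finds 28 at index 9 after 3 comparisons. The search repeatedly halves the search space by comparing with the middle element.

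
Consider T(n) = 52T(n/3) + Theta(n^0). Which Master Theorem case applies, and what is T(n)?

Master Theorem for T(n) = 52T(n/3) + O(n^0):

a = 52, b = 3, c = 0
log_b(a) = log_3(52) = 3.5966

Case 1: c = 0 < log_3(52) = 3.5966
T(n) = O(n^(log_3 52))

For T(n) = 52T(n/3) + O(n^0): log_3(52) = 3.5966. This is Case 1 of the Master Theorem (c < log_b(a), work dominated by leaves), giving O(n^(log_3 52)).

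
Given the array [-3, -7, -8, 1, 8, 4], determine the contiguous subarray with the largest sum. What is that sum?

Using Kadane's algorithm on [-3, -7, -8, 1, 8, 4]:

Scanning through the array:
Position 1 (value -7): max_ending_here = -7, max_so_far = -3
Position 2 (value -8): max_ending_here = -8, max_so_far = -3
Position 3 (value 1): max_ending_here = 1, max_so_far = 1
Position 4 (value 8): max_ending_here = 9, max_so_far = 9
Position 5 (value 4): max_ending_here = 13, max_so_far = 13

Maximum subarray: [1, 8, 4]
Maximum sum: 13

The maximum subarray is [1, 8, 4] with sum 13. This subarray runs from index 3 to index 5.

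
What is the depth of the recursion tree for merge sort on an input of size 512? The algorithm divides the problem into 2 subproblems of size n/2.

For divide and conquer with division factor 2:

Problem sizes at each level:
Level 0: 512
Level 1: 256
Level 2: 128
Level 3: 64
Level 4: 32
Level 5: 16
Level 6: 8
Level 7: 4
Level 8: 2
Level 9: 1

The root is level 0 and the size-1 base case is level 9 (the tree spans levels 0 through 9, i.e. 10 levels counting the root), so the depth is the number of divisions: log_2(512) = 9

The recursion tree depth is log_2(512) = 9. At each level, the problem size is divided by 2, so it takes 9 divisions to reduce to a base case of size 1. The algorithm makes 2 recursive calls at each level.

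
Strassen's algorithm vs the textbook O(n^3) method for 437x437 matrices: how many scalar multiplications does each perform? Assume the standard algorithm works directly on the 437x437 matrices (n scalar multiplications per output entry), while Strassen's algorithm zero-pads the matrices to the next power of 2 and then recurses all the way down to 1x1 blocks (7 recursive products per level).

Matrix multiplication for 437x437 matrices:

Strassen's algorithm requires power-of-2 dimensions. Pad 437x437 to 512x512 (next power of 2).

Standard algorithm: 437^3 = 83453453 multiplications
Strassen's algorithm: 7^(log2(512)) = 7^9 = 40353607 multiplications
Savings: 83453453 - 40353607 = 43099846 multiplications

Standard: 83453453 multiplications (437^3). Strassen: 40353607 multiplications (7^9, after padding to 512x512). Strassen reduces 8 recursive multiplications to 7 at each level.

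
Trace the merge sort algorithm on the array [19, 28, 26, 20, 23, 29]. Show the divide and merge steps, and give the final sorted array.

Merge sort trace:

Split: [19, 28, 26, 20, 23, 29] -> [19, 28, 26] and [20, 23, 29]
  Split: [19, 28, 26] -> [19] and [28, 26]
    Split: [28, 26] -> [28] and [26]
    Merge: [28] + [26] -> [26, 28]
  Merge: [19] + [26, 28] -> [19, 26, 28]
  Split: [20, 23, 29] -> [20] and [23, 29]
    Split: [23, 29] -> [23] and [29]
    Merge: [23] + [29] -> [23, 29]
  Merge: [20] + [23, 29] -> [20, 23, 29]
Merge: [19, 26, 28] + [20, 23, 29] -> [19, 20, 23, 26, 28, 29]

Final sorted array: [19, 20, 23, 26, 28, 29]

The merge sort proceeds by recursively splitting the array and merging sorted halves.
After all merges, the sorted array is [19, 20, 23, 26, 28, 29].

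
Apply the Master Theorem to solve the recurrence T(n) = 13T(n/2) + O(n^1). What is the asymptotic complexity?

Master Theorem for T(n) = 13T(n/2) + O(n^1):

a = 13, b = 2, c = 1
log_b(a) = log_2(13) = 3.7004

Case 1: c = 1 < log_2(13) = 3.7004
T(n) = O(n^(log_2 13))

For T(n) = 13T(n/2) + O(n^1): log_2(13) = 3.7004. This is Case 1 of the Master Theorem (c < log_b(a), work dominated by leaves), giving O(n^(log_2 13)).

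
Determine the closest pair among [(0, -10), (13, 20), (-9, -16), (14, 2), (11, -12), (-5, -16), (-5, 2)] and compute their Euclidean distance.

Computing all pairwise distances among 7 points:

d((0, -10), (13, 20)) = 32.6956
d((0, -10), (-9, -16)) = 10.8167
d((0, -10), (14, 2)) = 18.4391
d((0, -10), (11, -12)) = 11.1803
d((0, -10), (-5, -16)) = 7.8102
d((0, -10), (-5, 2)) = 13.0
d((13, 20), (-9, -16)) = 42.19
d((13, 20), (14, 2)) = 18.0278
d((13, 20), (11, -12)) = 32.0624
d((13, 20), (-5, -16)) = 40.2492
d((13, 20), (-5, 2)) = 25.4558
d((-9, -16), (14, 2)) = 29.2062
d((-9, -16), (11, -12)) = 20.3961
d((-9, -16), (-5, -16)) = 4.0 <-- minimum
d((-9, -16), (-5, 2)) = 18.4391
d((14, 2), (11, -12)) = 14.3178
d((14, 2), (-5, -16)) = 26.1725
d((14, 2), (-5, 2)) = 19.0
d((11, -12), (-5, -16)) = 16.4924
d((11, -12), (-5, 2)) = 21.2603
d((-5, -16), (-5, 2)) = 18.0

Closest pair: (-9, -16) and (-5, -16) with distance 4.0

The closest pair is (-9, -16) and (-5, -16) with Euclidean distance 4.0. For 7 points, brute-force pairwise comparison is shown above. For large n, the divide-and-conquer algorithm (sort by x, recurse on halves, check the dividing strip) achieves O(n log n).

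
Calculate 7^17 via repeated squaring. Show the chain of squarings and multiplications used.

Computing 7^17 by squaring (build up from 7^1; each line after the first costs one multiplication):

7^1 = 7
7^2 = (7^1)^2 = 7^2 = 49
7^4 = (7^2)^2 = 49^2 = 2401
7^8 = (7^4)^2 = 2401^2 = 5764801
7^16 = (7^8)^2 = 5764801^2 = 33232930569601
7^17 = 7 * 7^16 = 7 * 33232930569601 = 232630513987207

Result: 232630513987207
Multiplications needed: 5 (5 lines after 7^1)

7^17 = 232630513987207. Using exponentiation by squaring, this requires 5 multiplications. The key idea: if the exponent is even, square the half-power; if odd, multiply by the base once.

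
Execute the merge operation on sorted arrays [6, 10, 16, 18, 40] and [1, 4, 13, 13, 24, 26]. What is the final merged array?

Merging process:

Compare 6 vs 1: take 1 from right. Merged: [1]
Compare 6 vs 4: take 4 from right. Merged: [1, 4]
Compare 6 vs 13: take 6 from left. Merged: [1, 4, 6]
Compare 10 vs 13: take 10 from left. Merged: [1, 4, 6, 10]
Compare 16 vs 13: take 13 from right. Merged: [1, 4, 6, 10, 13]
Compare 16 vs 13: take 13 from right. Merged: [1, 4, 6, 10, 13, 13]
Compare 16 vs 24: take 16 from left. Merged: [1, 4, 6, 10, 13, 13, 16]
Compare 18 vs 24: take 18 from left. Merged: [1, 4, 6, 10, 13, 13, 16, 18]
Compare 40 vs 24: take 24 from right. Merged: [1, 4, 6, 10, 13, 13, 16, 18, 24]
Compare 40 vs 26: take 26 from right. Merged: [1, 4, 6, 10, 13, 13, 16, 18, 24, 26]
Append remaining from left: [40]. Merged: [1, 4, 6, 10, 13, 13, 16, 18, 24, 26, 40]

Final merged array: [1, 4, 6, 10, 13, 13, 16, 18, 24, 26, 40]
Total comparisons: 10

The merged array is [1, 4, 6, 10, 13, 13, 16, 18, 24, 26, 40], requiring 10 comparisons. The merge step runs in O(n) time where n is the total number of elements.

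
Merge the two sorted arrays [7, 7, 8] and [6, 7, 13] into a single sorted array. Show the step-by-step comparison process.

Merging process:

Compare 7 vs 6: take 6 from right. Merged: [6]
Compare 7 vs 7: take 7 from left. Merged: [6, 7]
Compare 7 vs 7: take 7 from left. Merged: [6, 7, 7]
Compare 8 vs 7: take 7 from right. Merged: [6, 7, 7, 7]
Compare 8 vs 13: take 8 from left. Merged: [6, 7, 7, 7, 8]
Append remaining from right: [13]. Merged: [6, 7, 7, 7, 8, 13]

Final merged array: [6, 7, 7, 7, 8, 13]
Total comparisons: 5

The merged array is [6, 7, 7, 7, 8, 13], requiring 5 comparisons. The merge step runs in O(n) time where n is the total number of elements.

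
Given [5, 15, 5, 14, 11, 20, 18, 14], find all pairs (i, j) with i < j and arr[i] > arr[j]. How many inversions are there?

Finding inversions in [5, 15, 5, 14, 11, 20, 18, 14]:

(1, 2): arr[1]=15 > arr[2]=5
(1, 3): arr[1]=15 > arr[3]=14
(1, 4): arr[1]=15 > arr[4]=11
(1, 7): arr[1]=15 > arr[7]=14
(3, 4): arr[3]=14 > arr[4]=11
(5, 6): arr[5]=20 > arr[6]=18
(5, 7): arr[5]=20 > arr[7]=14
(6, 7): arr[6]=18 > arr[7]=14

Total inversions: 8

The array has 8 inversion(s): (1,2), (1,3), (1,4), (1,7), (3,4), (5,6), (5,7), (6,7). Each pair (i,j) satisfies i < j and arr[i] > arr[j].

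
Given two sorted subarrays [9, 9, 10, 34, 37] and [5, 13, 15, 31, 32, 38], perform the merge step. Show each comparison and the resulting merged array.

Merging process:

Compare 9 vs 5: take 5 from right. Merged: [5]
Compare 9 vs 13: take 9 from left. Merged: [5, 9]
Compare 9 vs 13: take 9 from left. Merged: [5, 9, 9]
Compare 10 vs 13: take 10 from left. Merged: [5, 9, 9, 10]
Compare 34 vs 13: take 13 from right. Merged: [5, 9, 9, 10, 13]
Compare 34 vs 15: take 15 from right. Merged: [5, 9, 9, 10, 13, 15]
Compare 34 vs 31: take 31 from right. Merged: [5, 9, 9, 10, 13, 15, 31]
Compare 34 vs 32: take 32 from right. Merged: [5, 9, 9, 10, 13, 15, 31, 32]
Compare 34 vs 38: take 34 from left. Merged: [5, 9, 9, 10, 13, 15, 31, 32, 34]
Compare 37 vs 38: take 37 from left. Merged: [5, 9, 9, 10, 13, 15, 31, 32, 34, 37]
Append remaining from right: [38]. Merged: [5, 9, 9, 10, 13, 15, 31, 32, 34, 37, 38]

Final merged array: [5, 9, 9, 10, 13, 15, 31, 32, 34, 37, 38]
Total comparisons: 10

The merged array is [5, 9, 9, 10, 13, 15, 31, 32, 34, 37, 38], requiring 10 comparisons. The merge step runs in O(n) time where n is the total number of elements.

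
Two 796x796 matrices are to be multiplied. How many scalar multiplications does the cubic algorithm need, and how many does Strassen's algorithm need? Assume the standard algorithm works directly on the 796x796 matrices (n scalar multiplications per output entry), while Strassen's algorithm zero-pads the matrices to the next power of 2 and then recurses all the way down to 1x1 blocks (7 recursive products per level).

Matrix multiplication for 796x796 matrices:

Strassen's algorithm requires power-of-2 dimensions. Pad 796x796 to 1024x1024 (next power of 2).

Standard algorithm: 796^3 = 504358336 multiplications
Strassen's algorithm: 7^(log2(1024)) = 7^10 = 282475249 multiplications
Savings: 504358336 - 282475249 = 221883087 multiplications

Standard: 504358336 multiplications (796^3). Strassen: 282475249 multiplications (7^10, after padding to 1024x1024). Strassen reduces 8 recursive multiplications to 7 at each level.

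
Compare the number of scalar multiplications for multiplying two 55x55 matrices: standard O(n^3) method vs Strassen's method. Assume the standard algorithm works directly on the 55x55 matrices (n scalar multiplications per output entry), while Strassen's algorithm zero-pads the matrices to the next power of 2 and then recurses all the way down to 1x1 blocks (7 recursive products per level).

Matrix multiplication for 55x55 matrices:

Strassen's algorithm requires power-of-2 dimensions. Pad 55x55 to 64x64 (next power of 2).

Standard algorithm: 55^3 = 166375 multiplications
Strassen's algorithm: 7^(log2(64)) = 7^6 = 117649 multiplications
Savings: 166375 - 117649 = 48726 multiplications

Standard: 166375 multiplications (55^3). Strassen: 117649 multiplications (7^6, after padding to 64x64). Strassen reduces 8 recursive multiplications to 7 at each level.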